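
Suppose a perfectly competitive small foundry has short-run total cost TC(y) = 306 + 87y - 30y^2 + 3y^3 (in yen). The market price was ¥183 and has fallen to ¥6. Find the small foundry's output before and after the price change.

AVC = 87 - 30y + 3y^2, minimized at y = 5 where min AVC = ¥12. MC = 87 - 60y + 9y^2.
At P = ¥183 ≥ min AVC, set P = MC on the rising branch: y = 8.
At P = ¥6 < min AVC = ¥12, price no longer covers variable cost at any output, so the firm shuts down: y = 0.

Output falls from 8 to 0 (the firm shuts down)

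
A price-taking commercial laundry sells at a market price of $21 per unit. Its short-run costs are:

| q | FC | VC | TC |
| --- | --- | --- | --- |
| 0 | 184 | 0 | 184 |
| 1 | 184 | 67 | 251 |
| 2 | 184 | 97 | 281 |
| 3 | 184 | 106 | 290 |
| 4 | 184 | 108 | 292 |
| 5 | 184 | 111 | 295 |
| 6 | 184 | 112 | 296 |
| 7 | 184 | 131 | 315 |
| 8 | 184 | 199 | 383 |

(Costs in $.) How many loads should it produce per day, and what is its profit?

Tabulate TR − TC: q=0: -184; q=1: -230; q=2: -239; q=3: -227; q=4: -208; q=5: -190; q=6: -170; q=7: -168; q=8: -215.
Profit is maximized at q = 7. AVC there is 131/7 = $18.71 ≤ P, so producing beats shutting down (which would give -$184).

q = 7; profit = -$168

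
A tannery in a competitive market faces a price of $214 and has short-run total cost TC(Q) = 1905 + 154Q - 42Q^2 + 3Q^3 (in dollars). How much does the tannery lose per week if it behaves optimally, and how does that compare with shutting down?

Profit = -$105 at Q = 10

AVC = 154 - 42Q + 3Q^2; min AVC = $7 at Q = 7. Since P = $214 ≥ min AVC, the firm produces.
MC = 154 - 84Q + 9Q^2. Setting P = MC and taking the root on the rising branch gives Q* = 10.
TR = 214·10 = 2140. TC = 1905 + 340 = 2245. Profit = 2140 − 2245 = -$105.
Shutting down would mean losing the fixed cost of $1905, so operating at a loss of $105 is better by $1800.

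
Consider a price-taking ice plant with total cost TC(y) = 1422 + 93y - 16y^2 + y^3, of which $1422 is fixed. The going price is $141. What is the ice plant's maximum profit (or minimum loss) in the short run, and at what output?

AVC = 93 - 16y + y^2; min AVC = $29 at y = 8. Since P = $141 ≥ min AVC, the firm produces.
MC = 93 - 32y + 3y^2. Setting P = MC and taking the root on the rising branch gives y* = 12.
TR = 141·12 = 1692. TC = 1422 + 540 = 1962. Profit = 1692 − 1962 = -$270.
By producing, the firm covers all variable cost plus $1152 of fixed cost; shutting down would lose the full $1422.

Profit = -$270 at y = 12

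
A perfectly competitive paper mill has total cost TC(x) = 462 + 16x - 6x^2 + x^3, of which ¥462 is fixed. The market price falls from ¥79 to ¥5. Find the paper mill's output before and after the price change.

Output falls from 7 to 0 (the firm shuts down)

AVC = 16 - 6x + x^2, minimized at x = 3 where min AVC = ¥7. MC = 16 - 12x + 3x^2.
At P = ¥79 ≥ min AVC, set P = MC on the rising branch: x = 7.
At P = ¥5 < min AVC = ¥7, price no longer covers variable cost at any output, so the firm shuts down: x = 0.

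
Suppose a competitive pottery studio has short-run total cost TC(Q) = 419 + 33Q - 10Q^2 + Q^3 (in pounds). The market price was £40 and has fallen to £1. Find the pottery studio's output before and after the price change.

Output falls from 7 to 0 (the firm shuts down)

MC = 33 - 20Q + 3Q^2; the shutdown threshold is min AVC = £8 (at Q = 5).
At P = £40 ≥ min AVC, set P = MC on the rising branch: Q = 7.
At P = £1 < min AVC = £8, price no longer covers variable cost at any output, so the firm shuts down: Q = 0.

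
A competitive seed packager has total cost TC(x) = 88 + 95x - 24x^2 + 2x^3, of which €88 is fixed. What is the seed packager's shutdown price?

Short-run supply begins at min AVC. From VC = 95x - 24x^2 + 2x^3, AVC = 95 - 24x + 2x^2.
dAVC/dx = -24 + 4x = 0 gives x = 6. min AVC = 95 - 24·6 + 2·6^2 = 23.
For P < €23 the firm produces nothing.

€23 per unit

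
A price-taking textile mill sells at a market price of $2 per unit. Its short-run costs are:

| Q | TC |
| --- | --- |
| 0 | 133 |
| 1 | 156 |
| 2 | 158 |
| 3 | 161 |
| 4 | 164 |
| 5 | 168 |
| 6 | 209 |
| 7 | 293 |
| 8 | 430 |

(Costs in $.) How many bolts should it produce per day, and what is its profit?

Q = 0 (shut down); profit = -$133

Tabulate TR − TC: Q=0: -133; Q=1: -154; Q=2: -154; Q=3: -155; Q=4: -156; Q=5: -158; Q=6: -197; Q=7: -279; Q=8: -414.
Profit is highest at Q = 0. Equivalently, the lowest AVC in the table is 35/5 ≈ $7 at Q = 5, and P = $2 falls below it — price never covers variable cost, so the firm shuts down and loses only its fixed cost.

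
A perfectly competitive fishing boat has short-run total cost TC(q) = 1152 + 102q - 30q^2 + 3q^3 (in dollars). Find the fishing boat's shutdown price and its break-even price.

Shutdown price = min AVC. AVC = 102 - 30q + 3q^2, with vertex at q = 5 and minimum $27.
ATC = 1152/q + 102 - 30q + 3q^2. Setting dATC/dq = −1152/q^2 − 30 + 6q = 0 gives q = 8 (since 6·8^3 − 30·8^2 = 1152).
min ATC = 1152/8 + 102 − 30·8 + 3·8^2 = $198. That is the break-even price.
Between these two prices the firm operates at a loss; above $198 it earns a profit.

Shutdown price = $27; break-even price = $198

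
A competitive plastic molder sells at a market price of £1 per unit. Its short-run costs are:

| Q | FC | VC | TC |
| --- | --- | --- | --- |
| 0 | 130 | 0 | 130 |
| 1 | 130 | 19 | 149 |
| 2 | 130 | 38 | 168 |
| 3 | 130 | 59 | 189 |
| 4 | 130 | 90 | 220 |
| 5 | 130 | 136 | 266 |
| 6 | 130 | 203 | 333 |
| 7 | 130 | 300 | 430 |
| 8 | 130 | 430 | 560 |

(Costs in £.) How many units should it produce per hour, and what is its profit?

Q = 0 (shut down); profit = -£130

Compute π = P·Q − TC at each output: Q=0: -130; Q=1: -148; Q=2: -166; Q=3: -186; Q=4: -216; Q=5: -261; Q=6: -327; Q=7: -423; Q=8: -552.
Profit is highest at Q = 0. Equivalently, the lowest AVC in the table is 19/1 ≈ £19 at Q = 1, and P = £1 falls below it — price never covers variable cost, so the firm shuts down and loses only its fixed cost.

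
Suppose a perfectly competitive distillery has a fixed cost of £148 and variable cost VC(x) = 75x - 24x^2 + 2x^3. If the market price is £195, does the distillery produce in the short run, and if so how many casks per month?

Strip out fixed cost: VC = 75x - 24x^2 + 2x^3. Then AVC = 75 - 24x + 2x^2 and MC = 75 - 48x + 6x^2.
The AVC parabola has its vertex at x = 24/4 = 6, where AVC = 75 - 24·6 + 2·6^2 = £3.
Because £195 ≥ £3, revenue can cover variable cost; the firm operates.
Set P = MC: 195 = 75 - 48x + 6x^2 → -120 - 48x + 6x^2 = 0. The roots are x = -2 and x = 10; the profit-maximizing output is on the rising part of MC, so x* = 10.
Check: AVC at x = 10 is £35 ≤ P, so revenue covers variable cost.
Profit = P·x − TC = 195·10 − 498 = £1452.

Produce at x = 10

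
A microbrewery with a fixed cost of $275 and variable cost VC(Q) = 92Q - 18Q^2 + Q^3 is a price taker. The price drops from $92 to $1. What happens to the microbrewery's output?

MC = 92 - 36Q + 3Q^2; the shutdown threshold is min AVC = $11 (at Q = 9).
With P = $92 above the shutdown price, P = MC gives Q = 12.
At P = $1 < min AVC = $11, price no longer covers variable cost at any output, so the firm shuts down: Q = 0.

Output falls from 12 to 0 (the firm shuts down)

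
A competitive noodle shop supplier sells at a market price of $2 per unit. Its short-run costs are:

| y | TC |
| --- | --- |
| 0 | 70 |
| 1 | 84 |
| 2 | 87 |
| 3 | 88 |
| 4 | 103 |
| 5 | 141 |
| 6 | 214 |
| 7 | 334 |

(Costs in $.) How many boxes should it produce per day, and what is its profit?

y = 0 (shut down); profit = -$70

Tabulate TR − TC: y=0: -70; y=1: -82; y=2: -83; y=3: -82; y=4: -95; y=5: -131; y=6: -202; y=7: -320.
Profit is highest at y = 0. Equivalently, the lowest AVC in the table is 18/3 ≈ $6 at y = 3, and P = $2 falls below it — price never covers variable cost, so the firm shuts down and loses only its fixed cost.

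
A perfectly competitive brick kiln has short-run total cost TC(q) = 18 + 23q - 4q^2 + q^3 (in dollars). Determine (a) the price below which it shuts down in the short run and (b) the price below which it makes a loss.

Shutdown price = $19; break-even price = $26

AVC = 23 - 4q + q^2; minimized at q = 2, giving min AVC = $19. That is the shutdown price.
ATC = 18/q + 23 - 4q + q^2. Setting dATC/dq = −18/q^2 − 4 + 2q = 0 gives q = 3 (since 2·3^3 − 4·3^2 = 18).
min ATC = 18/3 + 23 − 4·3 + 3^2 = $26. That is the break-even price.
Between these two prices the firm operates at a loss; above $26 it earns a profit.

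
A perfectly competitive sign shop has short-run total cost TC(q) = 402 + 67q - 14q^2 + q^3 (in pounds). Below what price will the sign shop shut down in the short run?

£18 per unit

Short-run supply begins at min AVC. From VC = 67q - 14q^2 + q^3, AVC = 67 - 14q + q^2.
At the minimum of AVC, MC = AVC. MC = 67 - 28q + 3q^2; setting MC = AVC gives 2q^2 - 14q = 0, so q = 7. min AVC = 18.
So the shutdown price is £18.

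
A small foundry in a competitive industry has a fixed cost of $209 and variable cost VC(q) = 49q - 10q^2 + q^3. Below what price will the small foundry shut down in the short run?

The shutdown price is the minimum of AVC. VC = 49q - 10q^2 + q^3, so AVC = 49 - 10q + q^2.
dAVC/dq = -10 + 2q = 0 gives q = 5. min AVC = 49 - 10·5 + 5^2 = 24.
The firm shuts down for any P below $24.

$24 per unit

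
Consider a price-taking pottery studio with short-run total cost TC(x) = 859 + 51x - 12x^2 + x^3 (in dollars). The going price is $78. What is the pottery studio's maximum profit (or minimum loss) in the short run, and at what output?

AVC = 51 - 12x + x^2; min AVC = $15 at x = 6. Since P = $78 ≥ min AVC, the firm produces.
MC = 51 - 24x + 3x^2. Setting P = MC and taking the root on the rising branch gives x* = 9.
TR = 78·9 = 702. TC = 859 + 216 = 1075. Profit = 702 − 1075 = -$373.
By producing, the firm covers all variable cost plus $486 of fixed cost; shutting down would lose the full $859.

Profit = -$373 at x = 9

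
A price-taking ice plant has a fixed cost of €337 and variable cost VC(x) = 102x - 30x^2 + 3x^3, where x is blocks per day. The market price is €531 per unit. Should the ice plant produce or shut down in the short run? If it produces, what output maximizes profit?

Produce at x = 11

Variable cost is VC = 102x - 30x^2 + 3x^3, so AVC = VC/x = 102 - 30x + 3x^2 and MC = dTC/dx = 102 - 60x + 9x^2.
AVC hits its minimum where MC = AVC, at x = 5, giving min AVC = 102 - 30·5 + 3·5^2 = €27.
Since P = €531 ≥ min AVC = €27, price covers variable cost and the firm should produce.
P = MC gives -429 - 60x + 9x^2 = 0, with roots -13/3 and 11. Take the larger (rising MC): x* = 11.
Check: AVC at x = 11 is €135 ≤ P, so revenue covers variable cost.
Profit = P·x − TC = 531·11 − 1822 = €4019.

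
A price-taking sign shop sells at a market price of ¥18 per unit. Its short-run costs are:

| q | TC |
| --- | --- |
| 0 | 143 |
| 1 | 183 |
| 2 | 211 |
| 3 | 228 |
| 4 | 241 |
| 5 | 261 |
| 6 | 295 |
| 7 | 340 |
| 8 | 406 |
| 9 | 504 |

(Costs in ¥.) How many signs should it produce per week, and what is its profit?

Tabulate TR − TC: q=0: -143; q=1: -165; q=2: -175; q=3: -174; q=4: -169; q=5: -171; q=6: -187; q=7: -214; q=8: -262; q=9: -342.
Profit is highest at q = 0. Equivalently, the lowest AVC in the table is 118/5 ≈ ¥23.60 at q = 5, and P = ¥18 falls below it — price never covers variable cost, so the firm shuts down and loses only its fixed cost.

q = 0 (shut down); profit = -¥143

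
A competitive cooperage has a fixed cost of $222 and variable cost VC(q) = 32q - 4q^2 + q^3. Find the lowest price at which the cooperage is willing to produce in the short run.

The firm shuts down when price falls below the minimum of average variable cost. AVC = VC/q = 32 - 4q + q^2.
At the minimum of AVC, MC = AVC. MC = 32 - 8q + 3q^2; setting MC = AVC gives 2q^2 - 4q = 0, so q = 2. min AVC = 28.
So the shutdown price is $28.

$28 per unit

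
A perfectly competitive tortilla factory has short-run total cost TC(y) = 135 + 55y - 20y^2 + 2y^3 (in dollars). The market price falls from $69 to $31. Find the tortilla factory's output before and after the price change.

Output falls from 7 to 6

AVC = 55 - 20y + 2y^2, minimized at y = 5 where min AVC = $5. MC = 55 - 40y + 6y^2.
At P = $69 ≥ min AVC, set P = MC on the rising branch: y = 7.
At P = $31 ≥ min AVC, set P = MC: y = 6. The firm stays open but cuts output.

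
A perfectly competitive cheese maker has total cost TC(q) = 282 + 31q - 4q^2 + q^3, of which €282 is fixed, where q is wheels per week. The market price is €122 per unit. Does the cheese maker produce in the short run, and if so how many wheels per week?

Strip out fixed cost: VC = 31q - 4q^2 + q^3. Then AVC = 31 - 4q + q^2 and MC = 31 - 8q + 3q^2.
AVC hits its minimum where MC = AVC, at q = 2, giving min AVC = 31 - 4·2 + 2^2 = €27.
Because €122 ≥ €27, revenue can cover variable cost; the firm operates.
Solving P = MC: -91 - 8q + 3q^2 = 0 ⇒ q = -13/3 or 7. On the upward-sloping branch, q* = 7.
Check: AVC at q = 7 is €52 ≤ P, so revenue covers variable cost.
Profit = P·q − TC = 122·7 − 646 = €208.

Produce at q = 7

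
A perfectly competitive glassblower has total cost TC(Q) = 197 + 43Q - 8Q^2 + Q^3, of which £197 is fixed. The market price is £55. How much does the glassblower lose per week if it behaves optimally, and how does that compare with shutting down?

Profit = -£53 at Q = 6

AVC = 43 - 8Q + Q^2 has its minimum £27 at Q = 4; price £55 clears that bar, so the firm operates.
MC = 43 - 16Q + 3Q^2. Setting P = MC and taking the root on the rising branch gives Q* = 6.
TR = 55·6 = 330. TC = 197 + 186 = 383. Profit = 330 − 383 = -£53.
Shutting down would mean losing the fixed cost of £197, so operating at a loss of £53 is better by £144.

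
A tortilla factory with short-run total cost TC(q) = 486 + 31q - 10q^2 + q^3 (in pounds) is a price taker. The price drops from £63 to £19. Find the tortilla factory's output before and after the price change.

MC = 31 - 20q + 3q^2; the shutdown threshold is min AVC = £6 (at q = 5).
At P = £63 ≥ min AVC, set P = MC on the rising branch: q = 8.
At P = £19 ≥ min AVC, set P = MC: q = 6. The firm stays open but cuts output.

Output falls from 8 to 6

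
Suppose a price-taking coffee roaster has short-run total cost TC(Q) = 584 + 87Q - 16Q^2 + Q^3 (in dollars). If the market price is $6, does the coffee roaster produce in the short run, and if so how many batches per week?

Shut down

From TC, MC = TC'(Q) = 87 - 32Q + 3Q^2 and AVC = VC/Q = 87 - 16Q + Q^2.
AVC is minimized where dAVC/dQ = -16 + 2Q = 0, at Q = 8; min AVC = 87 - 16·8 + 8^2 = $23.
With P < min AVC ($6 < $23), every unit sold adds to the loss.
Best response: produce nothing and absorb the $584 fixed cost.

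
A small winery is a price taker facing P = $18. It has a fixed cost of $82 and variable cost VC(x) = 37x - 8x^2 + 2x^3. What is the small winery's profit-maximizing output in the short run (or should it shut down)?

Shut down

From TC, MC = TC'(x) = 37 - 16x + 6x^2 and AVC = VC/x = 37 - 8x + 2x^2.
The AVC parabola has its vertex at x = 8/4 = 2, where AVC = 37 - 8·2 + 2·2^2 = $29.
Since P = $18 < min AVC = $29, price fails to cover variable cost at any output.
The firm minimizes its loss by shutting down and losing only its fixed cost of $82.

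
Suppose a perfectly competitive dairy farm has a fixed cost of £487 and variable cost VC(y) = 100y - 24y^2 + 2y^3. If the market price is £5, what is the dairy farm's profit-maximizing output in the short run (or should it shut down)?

Strip out fixed cost: VC = 100y - 24y^2 + 2y^3. Then AVC = 100 - 24y + 2y^2 and MC = 100 - 48y + 6y^2.
AVC hits its minimum where MC = AVC, at y = 6, giving min AVC = 100 - 24·6 + 2·6^2 = £28.
Since P = £5 < min AVC = £28, price fails to cover variable cost at any output.
Best response: produce nothing and absorb the £487 fixed cost.

Shut down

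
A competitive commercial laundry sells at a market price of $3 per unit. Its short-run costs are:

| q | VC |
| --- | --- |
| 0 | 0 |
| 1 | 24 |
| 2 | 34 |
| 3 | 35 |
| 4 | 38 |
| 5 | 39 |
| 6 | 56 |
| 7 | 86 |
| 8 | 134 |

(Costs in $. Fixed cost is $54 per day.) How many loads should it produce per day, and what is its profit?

Tabulate TR − TC: q=0: -54; q=1: -75; q=2: -82; q=3: -80; q=4: -80; q=5: -78; q=6: -92; q=7: -119; q=8: -164.
Profit is highest at q = 0. Equivalently, the lowest AVC in the table is 39/5 ≈ $7.80 at q = 5, and P = $3 falls below it — price never covers variable cost, so the firm shuts down and loses only its fixed cost.

q = 0 (shut down); profit = -$54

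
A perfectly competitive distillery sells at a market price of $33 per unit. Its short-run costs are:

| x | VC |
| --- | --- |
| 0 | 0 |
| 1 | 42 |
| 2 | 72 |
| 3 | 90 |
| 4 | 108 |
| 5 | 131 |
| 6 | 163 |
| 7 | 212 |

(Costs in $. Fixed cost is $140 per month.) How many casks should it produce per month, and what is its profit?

x = 6; profit = -$105

Profit at each row (π = 33x − TC): x=0: -140; x=1: -149; x=2: -146; x=3: -131; x=4: -116; x=5: -106; x=6: -105; x=7: -121.
Profit is maximized at x = 6. AVC there is 163/6 = $27.17 ≤ P, so producing beats shutting down (which would give -$140).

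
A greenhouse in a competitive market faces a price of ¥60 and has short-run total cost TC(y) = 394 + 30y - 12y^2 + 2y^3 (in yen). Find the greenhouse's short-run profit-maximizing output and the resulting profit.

AVC = 30 - 12y + 2y^2 has its minimum ¥12 at y = 3; price ¥60 clears that bar, so the firm operates.
With MC = 30 - 24y + 6y^2, P = MC on the upward-sloping part at y* = 5.
TR = 60·5 = 300. TC = 394 + 100 = 494. Profit = 300 − 494 = -¥194.
Shutting down would mean losing the fixed cost of ¥394, so operating at a loss of ¥194 is better by ¥200.

Profit = -¥194 at y = 5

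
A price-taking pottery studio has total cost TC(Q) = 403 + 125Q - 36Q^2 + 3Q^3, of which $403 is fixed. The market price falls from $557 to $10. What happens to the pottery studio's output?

AVC = 125 - 36Q + 3Q^2, minimized at Q = 6 where min AVC = $17. MC = 125 - 72Q + 9Q^2.
At P = $557 ≥ min AVC, set P = MC on the rising branch: Q = 12.
At P = $10 < min AVC = $17, price no longer covers variable cost at any output, so the firm shuts down: Q = 0.

Output falls from 12 to 0 (the firm shuts down)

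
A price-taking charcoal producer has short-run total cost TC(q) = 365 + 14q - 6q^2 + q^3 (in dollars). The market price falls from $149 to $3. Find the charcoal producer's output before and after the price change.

Output falls from 9 to 0 (the firm shuts down)

AVC = 14 - 6q + q^2, minimized at q = 3 where min AVC = $5. MC = 14 - 12q + 3q^2.
At P = $149 ≥ min AVC, set P = MC on the rising branch: q = 9.
At P = $3 < min AVC = $5, price no longer covers variable cost at any output, so the firm shuts down: q = 0.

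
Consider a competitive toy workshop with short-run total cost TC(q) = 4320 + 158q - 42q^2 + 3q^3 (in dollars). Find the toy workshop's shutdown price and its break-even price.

Shutdown price = $11; break-even price = $446

Shutdown price = min AVC. AVC = 158 - 42q + 3q^2, with vertex at q = 7 and minimum $11.
ATC = 4320/q + 158 - 42q + 3q^2. Setting dATC/dq = −4320/q^2 − 42 + 6q = 0 gives q = 12 (since 6·12^3 − 42·12^2 = 4320).
min ATC = 4320/12 + 158 − 42·12 + 3·12^2 = $446. That is the break-even price.
For $11 ≤ P < $446 the firm produces at a loss; below $11 it shuts down.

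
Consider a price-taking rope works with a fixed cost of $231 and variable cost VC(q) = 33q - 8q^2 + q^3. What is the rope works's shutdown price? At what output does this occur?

$17 per unit, at q = 4

The firm shuts down when price falls below the minimum of average variable cost. AVC = VC/q = 33 - 8q + q^2.
At the minimum of AVC, MC = AVC. MC = 33 - 16q + 3q^2; setting MC = AVC gives 2q^2 - 8q = 0, so q = 4. min AVC = 17.
So the shutdown price is $17.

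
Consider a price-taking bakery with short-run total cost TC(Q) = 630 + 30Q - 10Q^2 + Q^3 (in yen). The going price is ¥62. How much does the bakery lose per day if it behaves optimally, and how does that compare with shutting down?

AVC = 30 - 10Q + Q^2; min AVC = ¥5 at Q = 5. Since P = ¥62 ≥ min AVC, the firm produces.
MC = 30 - 20Q + 3Q^2. Setting P = MC and taking the root on the rising branch gives Q* = 8.
TR = 62·8 = 496. TC = 630 + 112 = 742. Profit = 496 − 742 = -¥246.
That loss of ¥246 beats the ¥630 the firm would lose by shutting down; producing recovers ¥384 of fixed cost.

Profit = -¥246 at Q = 8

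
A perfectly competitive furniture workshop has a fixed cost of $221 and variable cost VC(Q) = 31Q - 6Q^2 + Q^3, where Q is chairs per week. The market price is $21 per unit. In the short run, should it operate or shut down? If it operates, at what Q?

Shut down

Strip out fixed cost: VC = 31Q - 6Q^2 + Q^3. Then AVC = 31 - 6Q + Q^2 and MC = 31 - 12Q + 3Q^2.
AVC is minimized where dAVC/dQ = -6 + 2Q = 0, at Q = 3; min AVC = 31 - 6·3 + 3^2 = $22.
P = $21 lies below min AVC = $22; no output level covers variable cost.
Best response: produce nothing and absorb the $221 fixed cost.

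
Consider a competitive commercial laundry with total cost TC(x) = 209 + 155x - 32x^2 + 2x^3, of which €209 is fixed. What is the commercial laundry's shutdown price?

€27 per unit

Short-run supply begins at min AVC. From VC = 155x - 32x^2 + 2x^3, AVC = 155 - 32x + 2x^2.
dAVC/dx = -32 + 4x = 0 gives x = 8. min AVC = 155 - 32·8 + 2·8^2 = 27.
The firm shuts down for any P below €27.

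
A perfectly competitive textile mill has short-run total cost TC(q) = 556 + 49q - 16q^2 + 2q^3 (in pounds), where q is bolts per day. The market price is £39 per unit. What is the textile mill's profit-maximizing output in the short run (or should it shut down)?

Produce at q = 5

Strip out fixed cost: VC = 49q - 16q^2 + 2q^3. Then AVC = 49 - 16q + 2q^2 and MC = 49 - 32q + 6q^2.
The AVC parabola has its vertex at q = 16/4 = 4, where AVC = 49 - 16·4 + 2·4^2 = £17.
P = £39 exceeds min AVC = £17, so the firm stays open.
P = MC gives 10 - 32q + 6q^2 = 0, with roots 1/3 and 5. Take the larger (rising MC): q* = 5.
Check: AVC at q = 5 is £19 ≤ P, so revenue covers variable cost.
Profit = P·q − TC = 39·5 − 651 = -£456, a loss, but smaller than the £556 fixed cost the firm would lose by shutting down.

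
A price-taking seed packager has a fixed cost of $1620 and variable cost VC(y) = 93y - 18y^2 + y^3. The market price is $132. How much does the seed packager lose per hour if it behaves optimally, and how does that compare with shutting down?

Profit = -$268 at y = 13

AVC = 93 - 18y + y^2; min AVC = $12 at y = 9. Since P = $132 ≥ min AVC, the firm produces.
With MC = 93 - 36y + 3y^2, P = MC on the upward-sloping part at y* = 13.
TR = 132·13 = 1716. TC = 1620 + 364 = 1984. Profit = 1716 − 1984 = -$268.
Shutting down would mean losing the fixed cost of $1620, so operating at a loss of $268 is better by $1352.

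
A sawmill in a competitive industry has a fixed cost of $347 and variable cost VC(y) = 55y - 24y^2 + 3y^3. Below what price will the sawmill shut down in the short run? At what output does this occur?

The firm shuts down when price falls below the minimum of average variable cost. AVC = VC/y = 55 - 24y + 3y^2.
At the minimum of AVC, MC = AVC. MC = 55 - 48y + 9y^2; setting MC = AVC gives 6y^2 - 24y = 0, so y = 4. min AVC = 7.
So the shutdown price is $7.

$7 per unit, at y = 4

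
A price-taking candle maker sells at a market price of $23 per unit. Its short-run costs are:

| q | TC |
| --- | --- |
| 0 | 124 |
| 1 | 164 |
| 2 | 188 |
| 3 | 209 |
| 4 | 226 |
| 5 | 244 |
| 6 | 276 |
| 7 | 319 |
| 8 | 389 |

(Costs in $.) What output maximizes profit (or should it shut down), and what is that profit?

Profit at each row (π = 23q − TC): q=0: -124; q=1: -141; q=2: -142; q=3: -140; q=4: -134; q=5: -129; q=6: -138; q=7: -158; q=8: -205.
Profit is highest at q = 0. Equivalently, the lowest AVC in the table is 120/5 ≈ $24 at q = 5, and P = $23 falls below it — price never covers variable cost, so the firm shuts down and loses only its fixed cost.

q = 0 (shut down); profit = -$124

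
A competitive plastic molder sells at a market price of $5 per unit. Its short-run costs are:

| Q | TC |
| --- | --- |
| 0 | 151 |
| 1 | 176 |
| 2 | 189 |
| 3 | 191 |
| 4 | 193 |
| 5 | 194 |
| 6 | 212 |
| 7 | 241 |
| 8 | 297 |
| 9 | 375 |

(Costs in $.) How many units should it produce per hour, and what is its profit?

Q = 0 (shut down); profit = -$151

Compute π = P·Q − TC at each output: Q=0: -151; Q=1: -171; Q=2: -179; Q=3: -176; Q=4: -173; Q=5: -169; Q=6: -182; Q=7: -206; Q=8: -257; Q=9: -330.
Profit is highest at Q = 0. Equivalently, the lowest AVC in the table is 43/5 ≈ $8.60 at Q = 5, and P = $5 falls below it — price never covers variable cost, so the firm shuts down and loses only its fixed cost.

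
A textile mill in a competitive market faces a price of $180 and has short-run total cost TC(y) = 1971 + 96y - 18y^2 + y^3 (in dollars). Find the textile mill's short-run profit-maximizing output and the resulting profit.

AVC = 96 - 18y + y^2 has its minimum $15 at y = 9; price $180 clears that bar, so the firm operates.
MC = 96 - 36y + 3y^2. Setting P = MC and taking the root on the rising branch gives y* = 14.
TR = 180·14 = 2520. TC = 1971 + 560 = 2531. Profit = 2520 − 2531 = -$11.
By producing, the firm covers all variable cost plus $1960 of fixed cost; shutting down would lose the full $1971.

Profit = -$11 at y = 14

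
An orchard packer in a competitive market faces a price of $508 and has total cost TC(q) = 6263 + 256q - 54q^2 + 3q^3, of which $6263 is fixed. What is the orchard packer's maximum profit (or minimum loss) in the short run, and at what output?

Profit = -$383 at q = 14

AVC = 256 - 54q + 3q^2; min AVC = $13 at q = 9. Since P = $508 ≥ min AVC, the firm produces.
With MC = 256 - 108q + 9q^2, P = MC on the upward-sloping part at q* = 14.
TR = 508·14 = 7112. TC = 6263 + 1232 = 7495. Profit = 7112 − 7495 = -$383.
That loss of $383 beats the $6263 the firm would lose by shutting down; producing recovers $5880 of fixed cost.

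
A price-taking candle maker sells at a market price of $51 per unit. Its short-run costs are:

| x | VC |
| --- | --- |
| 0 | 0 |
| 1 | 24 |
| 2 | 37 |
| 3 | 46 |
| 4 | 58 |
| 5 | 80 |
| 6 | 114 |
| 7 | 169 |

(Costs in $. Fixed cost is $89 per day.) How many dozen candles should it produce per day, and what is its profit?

x = 6; profit = $103

Tabulate TR − TC: x=0: -89; x=1: -62; x=2: -24; x=3: 18; x=4: 57; x=5: 86; x=6: 103; x=7: 99.
Profit is maximized at x = 6. AVC there is 114/6 = $19 ≤ P, so producing beats shutting down (which would give -$89).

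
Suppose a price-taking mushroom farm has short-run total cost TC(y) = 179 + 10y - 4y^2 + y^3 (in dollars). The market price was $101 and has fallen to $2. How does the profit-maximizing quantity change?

Output falls from 7 to 0 (the firm shuts down)

AVC = 10 - 4y + y^2, minimized at y = 2 where min AVC = $6. MC = 10 - 8y + 3y^2.
With P = $101 above the shutdown price, P = MC gives y = 7.
At P = $2 < min AVC = $6, price no longer covers variable cost at any output, so the firm shuts down: y = 0.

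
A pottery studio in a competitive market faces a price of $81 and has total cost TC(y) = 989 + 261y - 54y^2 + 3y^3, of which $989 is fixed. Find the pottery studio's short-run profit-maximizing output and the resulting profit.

AVC = 261 - 54y + 3y^2; min AVC = $18 at y = 9. Since P = $81 ≥ min AVC, the firm produces.
MC = 261 - 108y + 9y^2. Setting P = MC and taking the root on the rising branch gives y* = 10.
TR = 81·10 = 810. TC = 989 + 210 = 1199. Profit = 810 − 1199 = -$389.
Shutting down would mean losing the fixed cost of $989, so operating at a loss of $389 is better by $600.

Profit = -$389 at y = 10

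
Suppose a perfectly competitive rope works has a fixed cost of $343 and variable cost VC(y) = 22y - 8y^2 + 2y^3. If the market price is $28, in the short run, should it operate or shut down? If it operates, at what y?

Produce at y = 3

Variable cost is VC = 22y - 8y^2 + 2y^3, so AVC = VC/y = 22 - 8y + 2y^2 and MC = dTC/dy = 22 - 16y + 6y^2.
The AVC parabola has its vertex at y = 8/4 = 2, where AVC = 22 - 8·2 + 2·2^2 = $14.
P = $28 exceeds min AVC = $14, so the firm stays open.
P = MC gives -6 - 16y + 6y^2 = 0, with roots -1/3 and 3. Take the larger (rising MC): y* = 3.
Check: AVC at y = 3 is $16 ≤ P, so revenue covers variable cost.
Profit = P·y − TC = 28·3 − 391 = -$307, a loss, but smaller than the $343 fixed cost the firm would lose by shutting down.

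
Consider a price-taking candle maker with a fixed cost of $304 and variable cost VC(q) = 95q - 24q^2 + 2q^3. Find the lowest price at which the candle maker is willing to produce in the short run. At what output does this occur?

$23 per unit, at q = 6

The firm shuts down when price falls below the minimum of average variable cost. AVC = VC/q = 95 - 24q + 2q^2.
dAVC/dq = -24 + 4q = 0 gives q = 6. min AVC = 95 - 24·6 + 2·6^2 = 23.
The firm shuts down for any P below $23.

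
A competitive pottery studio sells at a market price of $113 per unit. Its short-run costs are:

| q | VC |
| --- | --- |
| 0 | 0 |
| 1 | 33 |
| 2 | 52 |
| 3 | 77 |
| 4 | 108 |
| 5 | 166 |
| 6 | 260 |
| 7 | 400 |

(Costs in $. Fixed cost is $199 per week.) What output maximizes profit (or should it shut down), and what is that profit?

Tabulate TR − TC: q=0: -199; q=1: -119; q=2: -25; q=3: 63; q=4: 145; q=5: 200; q=6: 219; q=7: 192.
Profit is maximized at q = 6. AVC there is 260/6 = $43.33 ≤ P, so producing beats shutting down (which would give -$199).

q = 6; profit = $219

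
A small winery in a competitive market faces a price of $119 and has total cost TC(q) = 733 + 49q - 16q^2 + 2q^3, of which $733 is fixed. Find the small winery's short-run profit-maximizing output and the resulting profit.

Profit = -$145 at q = 7

AVC = 49 - 16q + 2q^2 has its minimum $17 at q = 4; price $119 clears that bar, so the firm operates.
With MC = 49 - 32q + 6q^2, P = MC on the upward-sloping part at q* = 7.
TR = 119·7 = 833. TC = 733 + 245 = 978. Profit = 833 − 978 = -$145.
That loss of $145 beats the $733 the firm would lose by shutting down; producing recovers $588 of fixed cost.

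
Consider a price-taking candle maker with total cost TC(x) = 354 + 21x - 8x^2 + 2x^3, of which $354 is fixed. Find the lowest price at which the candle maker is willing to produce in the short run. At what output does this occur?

$13 per unit, at x = 2

Short-run supply begins at min AVC. From VC = 21x - 8x^2 + 2x^3, AVC = 21 - 8x + 2x^2.
dAVC/dx = -8 + 4x = 0 gives x = 2. min AVC = 21 - 8·2 + 2·2^2 = 13.
So the shutdown price is $13.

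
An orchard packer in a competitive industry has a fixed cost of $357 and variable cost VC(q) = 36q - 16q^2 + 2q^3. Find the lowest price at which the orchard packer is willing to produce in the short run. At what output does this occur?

$4 per unit, at q = 4

Short-run supply begins at min AVC. From VC = 36q - 16q^2 + 2q^3, AVC = 36 - 16q + 2q^2.
At the minimum of AVC, MC = AVC. MC = 36 - 32q + 6q^2; setting MC = AVC gives 4q^2 - 16q = 0, so q = 4. min AVC = 4.
For P < $4 the firm produces nothing.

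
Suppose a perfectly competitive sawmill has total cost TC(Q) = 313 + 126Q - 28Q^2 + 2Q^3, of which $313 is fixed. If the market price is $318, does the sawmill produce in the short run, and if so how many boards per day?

From TC, MC = TC'(Q) = 126 - 56Q + 6Q^2 and AVC = VC/Q = 126 - 28Q + 2Q^2.
AVC hits its minimum where MC = AVC, at Q = 7, giving min AVC = 126 - 28·7 + 2·7^2 = $28.
P = $318 exceeds min AVC = $28, so the firm stays open.
P = MC gives -192 - 56Q + 6Q^2 = 0, with roots -8/3 and 12. Take the larger (rising MC): Q* = 12.
Check: AVC at Q = 12 is $78 ≤ P, so revenue covers variable cost.
Profit = P·Q − TC = 318·12 − 1249 = $2567.

Produce at Q = 12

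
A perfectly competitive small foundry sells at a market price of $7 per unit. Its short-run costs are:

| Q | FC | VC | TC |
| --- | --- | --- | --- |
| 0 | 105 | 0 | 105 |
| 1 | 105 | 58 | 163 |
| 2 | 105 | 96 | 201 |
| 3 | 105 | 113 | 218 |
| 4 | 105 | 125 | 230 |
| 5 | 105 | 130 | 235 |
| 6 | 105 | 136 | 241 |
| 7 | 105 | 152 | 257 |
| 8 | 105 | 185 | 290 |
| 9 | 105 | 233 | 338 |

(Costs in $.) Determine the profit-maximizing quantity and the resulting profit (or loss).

Q = 0 (shut down); profit = -$105

Tabulate TR − TC: Q=0: -105; Q=1: -156; Q=2: -187; Q=3: -197; Q=4: -202; Q=5: -200; Q=6: -199; Q=7: -208; Q=8: -234; Q=9: -275.
Profit is highest at Q = 0. Equivalently, the lowest AVC in the table is 152/7 ≈ $21.71 at Q = 7, and P = $7 falls below it — price never covers variable cost, so the firm shuts down and loses only its fixed cost.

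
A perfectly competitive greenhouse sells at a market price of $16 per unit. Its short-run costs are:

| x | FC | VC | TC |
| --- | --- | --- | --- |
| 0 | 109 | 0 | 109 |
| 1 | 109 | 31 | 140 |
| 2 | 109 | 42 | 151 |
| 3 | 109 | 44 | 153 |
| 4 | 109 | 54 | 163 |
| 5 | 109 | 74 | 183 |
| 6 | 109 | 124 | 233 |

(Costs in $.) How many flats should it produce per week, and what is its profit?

x = 4; profit = -$99

Compute π = P·x − TC at each output: x=0: -109; x=1: -124; x=2: -119; x=3: -105; x=4: -99; x=5: -103; x=6: -137.
Profit is maximized at x = 4. AVC there is 54/4 = $13.50 ≤ P, so producing beats shutting down (which would give -$109).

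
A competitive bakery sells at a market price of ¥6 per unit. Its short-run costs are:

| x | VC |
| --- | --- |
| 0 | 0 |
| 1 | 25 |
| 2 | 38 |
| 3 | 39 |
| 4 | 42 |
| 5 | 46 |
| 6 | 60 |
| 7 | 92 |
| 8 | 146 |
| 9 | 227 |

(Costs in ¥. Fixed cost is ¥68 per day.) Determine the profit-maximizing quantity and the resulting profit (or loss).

Profit at each row (π = 6x − TC): x=0: -68; x=1: -87; x=2: -94; x=3: -89; x=4: -86; x=5: -84; x=6: -92; x=7: -118; x=8: -166; x=9: -241.
Profit is highest at x = 0. Equivalently, the lowest AVC in the table is 46/5 ≈ ¥9.20 at x = 5, and P = ¥6 falls below it — price never covers variable cost, so the firm shuts down and loses only its fixed cost.

x = 0 (shut down); profit = -¥68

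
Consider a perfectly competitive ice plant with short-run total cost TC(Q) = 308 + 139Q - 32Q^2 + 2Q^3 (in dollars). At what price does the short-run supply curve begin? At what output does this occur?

The shutdown price is the minimum of AVC. VC = 139Q - 32Q^2 + 2Q^3, so AVC = 139 - 32Q + 2Q^2.
dAVC/dQ = -32 + 4Q = 0 gives Q = 8. min AVC = 139 - 32·8 + 2·8^2 = 11.
The firm shuts down for any P below $11.

$11 per unit, at Q = 8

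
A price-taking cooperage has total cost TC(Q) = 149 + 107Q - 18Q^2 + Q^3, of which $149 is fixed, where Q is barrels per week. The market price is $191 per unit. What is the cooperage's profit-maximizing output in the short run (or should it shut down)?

From TC, MC = TC'(Q) = 107 - 36Q + 3Q^2 and AVC = VC/Q = 107 - 18Q + Q^2.
The AVC parabola has its vertex at Q = 18/2 = 9, where AVC = 107 - 18·9 + 9^2 = $26.
P = $191 exceeds min AVC = $26, so the firm stays open.
P = MC gives -84 - 36Q + 3Q^2 = 0, with roots -2 and 14. Take the larger (rising MC): Q* = 14.
Check: AVC at Q = 14 is $51 ≤ P, so revenue covers variable cost.
Profit = P·Q − TC = 191·14 − 863 = $1811.

Produce at Q = 14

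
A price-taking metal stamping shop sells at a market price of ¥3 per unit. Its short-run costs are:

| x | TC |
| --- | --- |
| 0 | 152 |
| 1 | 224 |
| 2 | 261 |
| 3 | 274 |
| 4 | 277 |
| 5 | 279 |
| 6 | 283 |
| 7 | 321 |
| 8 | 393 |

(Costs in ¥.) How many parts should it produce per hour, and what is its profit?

x = 0 (shut down); profit = -¥152

Tabulate TR − TC: x=0: -152; x=1: -221; x=2: -255; x=3: -265; x=4: -265; x=5: -264; x=6: -265; x=7: -300; x=8: -369.
Profit is highest at x = 0. Equivalently, the lowest AVC in the table is 131/6 ≈ ¥21.83 at x = 6, and P = ¥3 falls below it — price never covers variable cost, so the firm shuts down and loses only its fixed cost.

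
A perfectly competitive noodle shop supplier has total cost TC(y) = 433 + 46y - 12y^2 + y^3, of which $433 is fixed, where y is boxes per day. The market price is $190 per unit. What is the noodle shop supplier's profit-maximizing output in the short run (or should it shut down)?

Strip out fixed cost: VC = 46y - 12y^2 + y^3. Then AVC = 46 - 12y + y^2 and MC = 46 - 24y + 3y^2.
AVC hits its minimum where MC = AVC, at y = 6, giving min AVC = 46 - 12·6 + 6^2 = $10.
Because $190 ≥ $10, revenue can cover variable cost; the firm operates.
P = MC gives -144 - 24y + 3y^2 = 0, with roots -4 and 12. Take the larger (rising MC): y* = 12.
Check: AVC at y = 12 is $46 ≤ P, so revenue covers variable cost.
Profit = P·y − TC = 190·12 − 985 = $1295.

Produce at y = 12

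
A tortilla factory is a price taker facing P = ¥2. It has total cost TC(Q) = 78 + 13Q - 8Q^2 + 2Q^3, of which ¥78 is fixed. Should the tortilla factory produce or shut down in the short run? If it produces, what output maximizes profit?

Shut down

Strip out fixed cost: VC = 13Q - 8Q^2 + 2Q^3. Then AVC = 13 - 8Q + 2Q^2 and MC = 13 - 16Q + 6Q^2.
AVC is minimized where dAVC/dQ = -8 + 4Q = 0, at Q = 2; min AVC = 13 - 8·2 + 2·2^2 = ¥5.
P = ¥2 lies below min AVC = ¥5; no output level covers variable cost.
Best response: produce nothing and absorb the ¥78 fixed cost.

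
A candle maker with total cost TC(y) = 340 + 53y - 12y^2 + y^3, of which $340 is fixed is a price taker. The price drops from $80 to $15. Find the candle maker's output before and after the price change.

Output falls from 9 to 0 (the firm shuts down)

MC = 53 - 24y + 3y^2; the shutdown threshold is min AVC = $17 (at y = 6).
With P = $80 above the shutdown price, P = MC gives y = 9.
At P = $15 < min AVC = $17, price no longer covers variable cost at any output, so the firm shuts down: y = 0.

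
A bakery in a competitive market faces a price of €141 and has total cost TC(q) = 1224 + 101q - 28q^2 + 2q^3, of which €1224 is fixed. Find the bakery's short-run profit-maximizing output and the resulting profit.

AVC = 101 - 28q + 2q^2 has its minimum €3 at q = 7; price €141 clears that bar, so the firm operates.
MC = 101 - 56q + 6q^2. Setting P = MC and taking the root on the rising branch gives q* = 10.
TR = 141·10 = 1410. TC = 1224 + 210 = 1434. Profit = 1410 − 1434 = -€24.
Shutting down would mean losing the fixed cost of €1224, so operating at a loss of €24 is better by €1200.

Profit = -€24 at q = 10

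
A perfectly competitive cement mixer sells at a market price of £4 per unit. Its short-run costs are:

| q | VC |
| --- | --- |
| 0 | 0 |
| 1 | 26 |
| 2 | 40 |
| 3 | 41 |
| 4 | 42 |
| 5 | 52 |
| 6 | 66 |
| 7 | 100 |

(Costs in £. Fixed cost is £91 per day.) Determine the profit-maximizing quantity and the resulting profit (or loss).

Profit at each row (π = 4q − TC): q=0: -91; q=1: -113; q=2: -123; q=3: -120; q=4: -117; q=5: -123; q=6: -133; q=7: -163.
Profit is highest at q = 0. Equivalently, the lowest AVC in the table is 52/5 ≈ £10.40 at q = 5, and P = £4 falls below it — price never covers variable cost, so the firm shuts down and loses only its fixed cost.

q = 0 (shut down); profit = -£91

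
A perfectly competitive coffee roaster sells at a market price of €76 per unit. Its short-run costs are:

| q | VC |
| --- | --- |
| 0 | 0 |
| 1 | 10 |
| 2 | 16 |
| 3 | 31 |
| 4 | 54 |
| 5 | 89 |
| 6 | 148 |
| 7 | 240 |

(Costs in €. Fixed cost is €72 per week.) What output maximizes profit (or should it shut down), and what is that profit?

Compute π = P·q − TC at each output: q=0: -72; q=1: -6; q=2: 64; q=3: 125; q=4: 178; q=5: 219; q=6: 236; q=7: 220.
Profit is maximized at q = 6. AVC there is 148/6 = €24.67 ≤ P, so producing beats shutting down (which would give -€72).

q = 6; profit = €236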